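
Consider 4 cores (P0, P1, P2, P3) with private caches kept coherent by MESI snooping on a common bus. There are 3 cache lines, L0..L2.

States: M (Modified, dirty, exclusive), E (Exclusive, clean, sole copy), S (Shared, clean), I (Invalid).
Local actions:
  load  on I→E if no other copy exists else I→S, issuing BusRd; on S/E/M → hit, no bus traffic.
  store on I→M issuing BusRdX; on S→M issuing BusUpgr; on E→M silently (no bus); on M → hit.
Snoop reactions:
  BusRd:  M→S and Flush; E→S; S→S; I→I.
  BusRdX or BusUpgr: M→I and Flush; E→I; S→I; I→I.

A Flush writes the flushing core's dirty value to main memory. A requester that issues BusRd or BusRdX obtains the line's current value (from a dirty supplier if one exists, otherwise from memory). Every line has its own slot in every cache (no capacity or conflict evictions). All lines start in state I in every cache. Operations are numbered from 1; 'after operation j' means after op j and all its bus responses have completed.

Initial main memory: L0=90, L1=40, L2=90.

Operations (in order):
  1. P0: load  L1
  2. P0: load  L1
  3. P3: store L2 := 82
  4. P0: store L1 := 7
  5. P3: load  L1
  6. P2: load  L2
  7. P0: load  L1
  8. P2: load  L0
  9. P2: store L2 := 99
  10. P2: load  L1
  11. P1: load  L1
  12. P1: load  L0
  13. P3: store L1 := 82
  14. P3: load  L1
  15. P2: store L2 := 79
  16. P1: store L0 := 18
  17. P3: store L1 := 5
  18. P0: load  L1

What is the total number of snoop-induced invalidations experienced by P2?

invalidations = 2

1. P0: load  L1  bus=[BusRd]  L1: P0=E P1=I P2=I P3=I  mem[L1]=40
2. P0: load  L1  bus=[-]  L1: P0=E P1=I P2=I P3=I  mem[L1]=40
3. P3: store L2 := 82  bus=[BusRdX]  L2: P0=I P1=I P2=I P3=M  mem[L2]=90
4. P0: store L1 := 7  bus=[-]  L1: P0=M P1=I P2=I P3=I  mem[L1]=40
5. P3: load  L1  bus=[BusRd,Flush]  L1: P0=S P1=I P2=I P3=S  mem[L1]=7
6. P2: load  L2  bus=[BusRd,Flush]  L2: P0=I P1=I P2=S P3=S  mem[L2]=82
7. P0: load  L1  bus=[-]  L1: P0=S P1=I P2=I P3=S  mem[L1]=7
8. P2: load  L0  bus=[BusRd]  L0: P0=I P1=I P2=E P3=I  mem[L0]=90
9. P2: store L2 := 99  bus=[BusUpgr]  L2: P0=I P1=I P2=M P3=I  mem[L2]=82
10. P2: load  L1  bus=[BusRd]  L1: P0=S P1=I P2=S P3=S  mem[L1]=7
11. P1: load  L1  bus=[BusRd]  L1: P0=S P1=S P2=S P3=S  mem[L1]=7
12. P1: load  L0  bus=[BusRd]  L0: P0=I P1=S P2=S P3=I  mem[L0]=90
13. P3: store L1 := 82  bus=[BusUpgr]  L1: P0=I P1=I P2=I P3=M  mem[L1]=7
14. P3: load  L1  bus=[-]  L1: P0=I P1=I P2=I P3=M  mem[L1]=7
15. P2: store L2 := 79  bus=[-]  L2: P0=I P1=I P2=M P3=I  mem[L2]=82
16. P1: store L0 := 18  bus=[BusUpgr]  L0: P0=I P1=M P2=I P3=I  mem[L0]=90
17. P3: store L1 := 5  bus=[-]  L1: P0=I P1=I P2=I P3=M  mem[L1]=7
18. P0: load  L1  bus=[BusRd,Flush]  L1: P0=S P1=I P2=I P3=S  mem[L1]=5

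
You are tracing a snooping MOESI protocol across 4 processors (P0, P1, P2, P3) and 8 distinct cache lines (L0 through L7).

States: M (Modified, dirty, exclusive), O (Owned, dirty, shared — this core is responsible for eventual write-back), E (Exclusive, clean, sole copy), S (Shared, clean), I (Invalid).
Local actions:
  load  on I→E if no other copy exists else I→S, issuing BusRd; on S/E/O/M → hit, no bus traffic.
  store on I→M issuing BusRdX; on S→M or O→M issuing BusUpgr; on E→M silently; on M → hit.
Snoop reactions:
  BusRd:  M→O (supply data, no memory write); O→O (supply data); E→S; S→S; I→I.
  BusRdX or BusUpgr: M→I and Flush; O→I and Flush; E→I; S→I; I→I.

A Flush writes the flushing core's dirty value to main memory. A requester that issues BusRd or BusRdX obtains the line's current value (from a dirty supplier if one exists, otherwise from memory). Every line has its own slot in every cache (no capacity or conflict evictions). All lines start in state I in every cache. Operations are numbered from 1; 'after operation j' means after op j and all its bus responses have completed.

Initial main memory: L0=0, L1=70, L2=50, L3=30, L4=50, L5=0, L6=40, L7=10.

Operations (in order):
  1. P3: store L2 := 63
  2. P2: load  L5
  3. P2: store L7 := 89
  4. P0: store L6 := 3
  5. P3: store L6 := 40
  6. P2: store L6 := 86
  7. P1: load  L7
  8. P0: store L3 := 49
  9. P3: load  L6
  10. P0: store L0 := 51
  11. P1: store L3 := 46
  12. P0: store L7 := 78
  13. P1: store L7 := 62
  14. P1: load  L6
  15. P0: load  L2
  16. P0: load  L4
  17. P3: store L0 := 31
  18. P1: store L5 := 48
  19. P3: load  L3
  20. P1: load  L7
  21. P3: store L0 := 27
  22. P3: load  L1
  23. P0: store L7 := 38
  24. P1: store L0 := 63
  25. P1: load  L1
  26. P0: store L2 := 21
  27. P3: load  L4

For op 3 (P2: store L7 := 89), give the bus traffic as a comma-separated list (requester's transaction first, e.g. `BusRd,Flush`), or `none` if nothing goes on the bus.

bus = BusRdX

1. P3: store L2 := 63  bus=[BusRdX]  L2: P0=I P1=I P2=I P3=M  mem[L2]=50
2. P2: load  L5  bus=[BusRd]  L5: P0=I P1=I P2=E P3=I  mem[L5]=0
3. P2: store L7 := 89  bus=[BusRdX]  L7: P0=I P1=I P2=M P3=I  mem[L7]=10
4. P0: store L6 := 3  bus=[BusRdX]  L6: P0=M P1=I P2=I P3=I  mem[L6]=40
5. P3: store L6 := 40  bus=[BusRdX,Flush]  L6: P0=I P1=I P2=I P3=M  mem[L6]=3
6. P2: store L6 := 86  bus=[BusRdX,Flush]  L6: P0=I P1=I P2=M P3=I  mem[L6]=40
7. P1: load  L7  bus=[BusRd]  L7: P0=I P1=S P2=O P3=I  mem[L7]=10
8. P0: store L3 := 49  bus=[BusRdX]  L3: P0=M P1=I P2=I P3=I  mem[L3]=30
9. P3: load  L6  bus=[BusRd]  L6: P0=I P1=I P2=O P3=S  mem[L6]=40
10. P0: store L0 := 51  bus=[BusRdX]  L0: P0=M P1=I P2=I P3=I  mem[L0]=0
11. P1: store L3 := 46  bus=[BusRdX,Flush]  L3: P0=I P1=M P2=I P3=I  mem[L3]=49
12. P0: store L7 := 78  bus=[BusRdX,Flush]  L7: P0=M P1=I P2=I P3=I  mem[L7]=89
13. P1: store L7 := 62  bus=[BusRdX,Flush]  L7: P0=I P1=M P2=I P3=I  mem[L7]=78
14. P1: load  L6  bus=[BusRd]  L6: P0=I P1=S P2=O P3=S  mem[L6]=40
15. P0: load  L2  bus=[BusRd]  L2: P0=S P1=I P2=I P3=O  mem[L2]=50
16. P0: load  L4  bus=[BusRd]  L4: P0=E P1=I P2=I P3=I  mem[L4]=50
17. P3: store L0 := 31  bus=[BusRdX,Flush]  L0: P0=I P1=I P2=I P3=M  mem[L0]=51
18. P1: store L5 := 48  bus=[BusRdX]  L5: P0=I P1=M P2=I P3=I  mem[L5]=0
19. P3: load  L3  bus=[BusRd]  L3: P0=I P1=O P2=I P3=S  mem[L3]=49
20. P1: load  L7  bus=[-]  L7: P0=I P1=M P2=I P3=I  mem[L7]=78
21. P3: store L0 := 27  bus=[-]  L0: P0=I P1=I P2=I P3=M  mem[L0]=51
22. P3: load  L1  bus=[BusRd]  L1: P0=I P1=I P2=I P3=E  mem[L1]=70
23. P0: store L7 := 38  bus=[BusRdX,Flush]  L7: P0=M P1=I P2=I P3=I  mem[L7]=62
24. P1: store L0 := 63  bus=[BusRdX,Flush]  L0: P0=I P1=M P2=I P3=I  mem[L0]=27
25. P1: load  L1  bus=[BusRd]  L1: P0=I P1=S P2=I P3=S  mem[L1]=70
26. P0: store L2 := 21  bus=[BusUpgr,Flush]  L2: P0=M P1=I P2=I P3=I  mem[L2]=63
27. P3: load  L4  bus=[BusRd]  L4: P0=S P1=I P2=I P3=S  mem[L4]=50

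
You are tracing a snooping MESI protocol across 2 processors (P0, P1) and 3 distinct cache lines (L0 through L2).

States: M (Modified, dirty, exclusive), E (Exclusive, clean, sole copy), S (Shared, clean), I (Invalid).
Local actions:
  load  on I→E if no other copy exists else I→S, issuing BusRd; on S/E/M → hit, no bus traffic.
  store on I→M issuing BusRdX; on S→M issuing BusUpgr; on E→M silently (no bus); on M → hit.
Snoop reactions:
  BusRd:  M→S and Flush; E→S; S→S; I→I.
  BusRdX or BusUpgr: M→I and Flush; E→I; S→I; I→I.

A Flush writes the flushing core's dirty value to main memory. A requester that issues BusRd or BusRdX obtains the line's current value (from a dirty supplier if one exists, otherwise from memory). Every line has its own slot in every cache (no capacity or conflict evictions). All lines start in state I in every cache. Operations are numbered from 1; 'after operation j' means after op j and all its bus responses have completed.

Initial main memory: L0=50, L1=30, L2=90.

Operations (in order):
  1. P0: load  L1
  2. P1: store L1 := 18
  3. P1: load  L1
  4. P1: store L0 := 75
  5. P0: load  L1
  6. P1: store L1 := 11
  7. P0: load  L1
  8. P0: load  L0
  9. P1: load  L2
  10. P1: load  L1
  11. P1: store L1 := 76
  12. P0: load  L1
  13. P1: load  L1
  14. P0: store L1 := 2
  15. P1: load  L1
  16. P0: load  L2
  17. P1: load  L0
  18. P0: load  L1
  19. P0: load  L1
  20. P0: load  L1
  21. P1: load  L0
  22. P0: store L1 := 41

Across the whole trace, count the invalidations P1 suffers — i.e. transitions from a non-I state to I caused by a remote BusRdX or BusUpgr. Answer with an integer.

invalidations = 2

  op1 P0: load  L1 → E/I on L1; bus BusRd; mem=30
  op2 P1: store L1 := 18 → I/M on L1; bus BusRdX; mem=30
  op3 P1: load  L1 → I/M on L1; bus (none); mem=30
  op4 P1: store L0 := 75 → I/M on L0; bus BusRdX; mem=50
  op5 P0: load  L1 → S/S on L1; bus BusRd Flush; mem=18
  op6 P1: store L1 := 11 → I/M on L1; bus BusUpgr; mem=18
  op7 P0: load  L1 → S/S on L1; bus BusRd Flush; mem=11
  op8 P0: load  L0 → S/S on L0; bus BusRd Flush; mem=75
  op9 P1: load  L2 → I/E on L2; bus BusRd; mem=90
  op10 P1: load  L1 → S/S on L1; bus (none); mem=11
  op11 P1: store L1 := 76 → I/M on L1; bus BusUpgr; mem=11
  op12 P0: load  L1 → S/S on L1; bus BusRd Flush; mem=76
  op13 P1: load  L1 → S/S on L1; bus (none); mem=76
  op14 P0: store L1 := 2 → M/I on L1; bus BusUpgr; mem=76
  op15 P1: load  L1 → S/S on L1; bus BusRd Flush; mem=2
  op16 P0: load  L2 → S/S on L2; bus BusRd; mem=90
  op17 P1: load  L0 → S/S on L0; bus (none); mem=75
  op18 P0: load  L1 → S/S on L1; bus (none); mem=2
  op19 P0: load  L1 → S/S on L1; bus (none); mem=2
  op20 P0: load  L1 → S/S on L1; bus (none); mem=2
  op21 P1: load  L0 → S/S on L0; bus (none); mem=75
  op22 P0: store L1 := 41 → M/I on L1; bus BusUpgr; mem=2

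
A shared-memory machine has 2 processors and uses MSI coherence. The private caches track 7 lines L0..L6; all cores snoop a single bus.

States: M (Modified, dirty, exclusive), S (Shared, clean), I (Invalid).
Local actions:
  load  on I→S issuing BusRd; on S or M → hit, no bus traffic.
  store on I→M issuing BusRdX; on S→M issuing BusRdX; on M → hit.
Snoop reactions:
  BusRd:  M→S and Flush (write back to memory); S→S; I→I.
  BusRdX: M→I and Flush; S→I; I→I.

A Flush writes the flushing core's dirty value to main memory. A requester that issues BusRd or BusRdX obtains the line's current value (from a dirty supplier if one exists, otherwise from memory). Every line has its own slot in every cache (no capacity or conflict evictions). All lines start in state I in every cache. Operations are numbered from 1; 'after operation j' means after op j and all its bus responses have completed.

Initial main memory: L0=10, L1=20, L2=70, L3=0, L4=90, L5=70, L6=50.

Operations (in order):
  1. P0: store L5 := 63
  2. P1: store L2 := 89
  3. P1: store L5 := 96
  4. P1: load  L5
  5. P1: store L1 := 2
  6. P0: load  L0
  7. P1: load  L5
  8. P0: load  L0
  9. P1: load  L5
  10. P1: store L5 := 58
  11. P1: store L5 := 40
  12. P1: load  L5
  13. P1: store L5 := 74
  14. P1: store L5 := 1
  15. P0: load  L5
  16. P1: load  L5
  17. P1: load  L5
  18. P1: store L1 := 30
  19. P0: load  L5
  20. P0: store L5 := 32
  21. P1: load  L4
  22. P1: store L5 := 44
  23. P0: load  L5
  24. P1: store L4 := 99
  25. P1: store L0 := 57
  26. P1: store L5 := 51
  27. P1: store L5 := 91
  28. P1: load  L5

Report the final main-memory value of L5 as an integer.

  op1 P0: store L5 := 63 → M/I on L5; bus BusRdX; mem=70
  op2 P1: store L2 := 89 → I/M on L2; bus BusRdX; mem=70
  op3 P1: store L5 := 96 → I/M on L5; bus BusRdX Flush; mem=63
  op4 P1: load  L5 → I/M on L5; bus (none); mem=63
  op5 P1: store L1 := 2 → I/M on L1; bus BusRdX; mem=20
  op6 P0: load  L0 → S/I on L0; bus BusRd; mem=10
  op7 P1: load  L5 → I/M on L5; bus (none); mem=63
  op8 P0: load  L0 → S/I on L0; bus (none); mem=10
  op9 P1: load  L5 → I/M on L5; bus (none); mem=63
  op10 P1: store L5 := 58 → I/M on L5; bus (none); mem=63
  op11 P1: store L5 := 40 → I/M on L5; bus (none); mem=63
  op12 P1: load  L5 → I/M on L5; bus (none); mem=63
  op13 P1: store L5 := 74 → I/M on L5; bus (none); mem=63
  op14 P1: store L5 := 1 → I/M on L5; bus (none); mem=63
  op15 P0: load  L5 → S/S on L5; bus BusRd Flush; mem=1
  op16 P1: load  L5 → S/S on L5; bus (none); mem=1
  op17 P1: load  L5 → S/S on L5; bus (none); mem=1
  op18 P1: store L1 := 30 → I/M on L1; bus (none); mem=20
  op19 P0: load  L5 → S/S on L5; bus (none); mem=1
  op20 P0: store L5 := 32 → M/I on L5; bus BusRdX; mem=1
  op21 P1: load  L4 → I/S on L4; bus BusRd; mem=90
  op22 P1: store L5 := 44 → I/M on L5; bus BusRdX Flush; mem=32
  op23 P0: load  L5 → S/S on L5; bus BusRd Flush; mem=44
  op24 P1: store L4 := 99 → I/M on L4; bus BusRdX; mem=90
  op25 P1: store L0 := 57 → I/M on L0; bus BusRdX; mem=10
  op26 P1: store L5 := 51 → I/M on L5; bus BusRdX; mem=44
  op27 P1: store L5 := 91 → I/M on L5; bus (none); mem=44
  op28 P1: load  L5 → I/M on L5; bus (none); mem=44

memory[L5] = 44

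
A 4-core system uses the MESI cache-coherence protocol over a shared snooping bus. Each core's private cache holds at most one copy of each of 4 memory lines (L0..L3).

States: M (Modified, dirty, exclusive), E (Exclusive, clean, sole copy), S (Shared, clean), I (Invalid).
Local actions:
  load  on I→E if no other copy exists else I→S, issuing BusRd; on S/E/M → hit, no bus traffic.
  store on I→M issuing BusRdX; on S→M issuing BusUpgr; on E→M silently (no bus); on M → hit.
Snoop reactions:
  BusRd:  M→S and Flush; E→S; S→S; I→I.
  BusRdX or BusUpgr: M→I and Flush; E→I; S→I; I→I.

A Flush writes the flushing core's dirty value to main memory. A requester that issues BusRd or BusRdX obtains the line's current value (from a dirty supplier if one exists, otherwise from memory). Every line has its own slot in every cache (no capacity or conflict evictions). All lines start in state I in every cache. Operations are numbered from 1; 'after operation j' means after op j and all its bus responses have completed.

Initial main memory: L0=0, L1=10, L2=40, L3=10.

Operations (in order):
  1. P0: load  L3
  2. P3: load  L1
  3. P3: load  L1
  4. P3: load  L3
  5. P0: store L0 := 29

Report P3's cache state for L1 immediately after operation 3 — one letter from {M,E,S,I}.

state = E

[1] P0: load  L3 | P0:E(10), P1:I, P2:I, P3:I | bus: BusRd
[2] P3: load  L1 | P0:I, P1:I, P2:I, P3:E(10) | bus: BusRd
[3] P3: load  L1 | P0:I, P1:I, P2:I, P3:E(10) | bus: none
[4] P3: load  L3 | P0:S(10), P1:I, P2:I, P3:S(10) | bus: BusRd
[5] P0: store L0 := 29 | P0:M(29), P1:I, P2:I, P3:I | bus: BusRdX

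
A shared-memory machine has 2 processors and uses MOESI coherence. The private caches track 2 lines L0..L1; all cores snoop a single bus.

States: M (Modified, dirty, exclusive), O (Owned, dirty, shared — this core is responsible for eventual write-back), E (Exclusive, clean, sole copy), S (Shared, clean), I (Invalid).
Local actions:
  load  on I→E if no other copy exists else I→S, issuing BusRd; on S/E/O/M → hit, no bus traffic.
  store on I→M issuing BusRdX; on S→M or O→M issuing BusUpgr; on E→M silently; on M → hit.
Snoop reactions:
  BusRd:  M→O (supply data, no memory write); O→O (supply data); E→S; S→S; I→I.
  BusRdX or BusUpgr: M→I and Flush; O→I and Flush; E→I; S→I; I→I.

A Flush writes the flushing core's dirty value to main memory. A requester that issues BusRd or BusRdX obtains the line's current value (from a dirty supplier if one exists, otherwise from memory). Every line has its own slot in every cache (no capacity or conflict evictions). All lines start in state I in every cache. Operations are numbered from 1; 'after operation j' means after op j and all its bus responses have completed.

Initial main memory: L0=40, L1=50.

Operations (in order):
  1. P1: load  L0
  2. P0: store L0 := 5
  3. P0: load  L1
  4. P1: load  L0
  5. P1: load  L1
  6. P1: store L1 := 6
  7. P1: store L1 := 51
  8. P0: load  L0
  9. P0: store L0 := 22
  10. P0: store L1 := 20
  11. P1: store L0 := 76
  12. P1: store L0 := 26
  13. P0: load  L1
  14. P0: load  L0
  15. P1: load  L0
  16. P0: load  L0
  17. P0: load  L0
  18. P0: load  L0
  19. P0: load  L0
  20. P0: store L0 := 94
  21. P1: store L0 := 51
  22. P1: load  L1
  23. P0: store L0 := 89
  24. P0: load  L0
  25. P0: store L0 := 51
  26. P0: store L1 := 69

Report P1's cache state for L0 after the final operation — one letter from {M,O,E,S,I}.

[1] P1: load  L0 | P0:I, P1:E(40) | bus: BusRd
[2] P0: store L0 := 5 | P0:M(5), P1:I | bus: BusRdX
[3] P0: load  L1 | P0:E(50), P1:I | bus: BusRd
[4] P1: load  L0 | P0:O(5), P1:S(5) | bus: BusRd
[5] P1: load  L1 | P0:S(50), P1:S(50) | bus: BusRd
[6] P1: store L1 := 6 | P0:I, P1:M(6) | bus: BusUpgr
[7] P1: store L1 := 51 | P0:I, P1:M(51) | bus: none
[8] P0: load  L0 | P0:O(5), P1:S(5) | bus: none
[9] P0: store L0 := 22 | P0:M(22), P1:I | bus: BusUpgr
[10] P0: store L1 := 20 | P0:M(20), P1:I | bus: BusRdX,Flush
[11] P1: store L0 := 76 | P0:I, P1:M(76) | bus: BusRdX,Flush
[12] P1: store L0 := 26 | P0:I, P1:M(26) | bus: none
[13] P0: load  L1 | P0:M(20), P1:I | bus: none
[14] P0: load  L0 | P0:S(26), P1:O(26) | bus: BusRd
[15] P1: load  L0 | P0:S(26), P1:O(26) | bus: none
[16] P0: load  L0 | P0:S(26), P1:O(26) | bus: none
[17] P0: load  L0 | P0:S(26), P1:O(26) | bus: none
[18] P0: load  L0 | P0:S(26), P1:O(26) | bus: none
[19] P0: load  L0 | P0:S(26), P1:O(26) | bus: none
[20] P0: store L0 := 94 | P0:M(94), P1:I | bus: BusUpgr,Flush
[21] P1: store L0 := 51 | P0:I, P1:M(51) | bus: BusRdX,Flush
[22] P1: load  L1 | P0:O(20), P1:S(20) | bus: BusRd
[23] P0: store L0 := 89 | P0:M(89), P1:I | bus: BusRdX,Flush
[24] P0: load  L0 | P0:M(89), P1:I | bus: none
[25] P0: store L0 := 51 | P0:M(51), P1:I | bus: none
[26] P0: store L1 := 69 | P0:M(69), P1:I | bus: BusUpgr

state = I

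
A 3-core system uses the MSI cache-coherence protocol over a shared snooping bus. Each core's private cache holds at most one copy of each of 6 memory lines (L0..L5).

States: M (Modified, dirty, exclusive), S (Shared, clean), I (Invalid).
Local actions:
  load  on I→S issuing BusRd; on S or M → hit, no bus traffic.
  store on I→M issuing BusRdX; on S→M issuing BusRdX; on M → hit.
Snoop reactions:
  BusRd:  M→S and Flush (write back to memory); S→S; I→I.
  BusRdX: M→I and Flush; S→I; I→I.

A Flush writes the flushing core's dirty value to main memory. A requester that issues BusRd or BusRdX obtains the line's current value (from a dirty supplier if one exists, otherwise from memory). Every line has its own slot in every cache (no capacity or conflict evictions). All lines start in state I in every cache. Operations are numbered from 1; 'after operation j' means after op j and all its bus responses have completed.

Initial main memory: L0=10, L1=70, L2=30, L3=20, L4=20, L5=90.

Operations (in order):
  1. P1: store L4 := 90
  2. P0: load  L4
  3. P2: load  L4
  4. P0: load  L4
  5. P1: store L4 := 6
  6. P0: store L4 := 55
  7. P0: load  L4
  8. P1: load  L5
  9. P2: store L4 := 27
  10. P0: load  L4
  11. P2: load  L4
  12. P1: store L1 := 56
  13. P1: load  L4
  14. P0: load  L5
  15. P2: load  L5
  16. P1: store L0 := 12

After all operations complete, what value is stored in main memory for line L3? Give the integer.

memory[L3] = 20

1. P1: store L4 := 90  bus=[BusRdX]  L4: P0=I P1=M P2=I  mem[L4]=20
2. P0: load  L4  bus=[BusRd,Flush]  L4: P0=S P1=S P2=I  mem[L4]=90
3. P2: load  L4  bus=[BusRd]  L4: P0=S P1=S P2=S  mem[L4]=90
4. P0: load  L4  bus=[-]  L4: P0=S P1=S P2=S  mem[L4]=90
5. P1: store L4 := 6  bus=[BusRdX]  L4: P0=I P1=M P2=I  mem[L4]=90
6. P0: store L4 := 55  bus=[BusRdX,Flush]  L4: P0=M P1=I P2=I  mem[L4]=6
7. P0: load  L4  bus=[-]  L4: P0=M P1=I P2=I  mem[L4]=6
8. P1: load  L5  bus=[BusRd]  L5: P0=I P1=S P2=I  mem[L5]=90
9. P2: store L4 := 27  bus=[BusRdX,Flush]  L4: P0=I P1=I P2=M  mem[L4]=55
10. P0: load  L4  bus=[BusRd,Flush]  L4: P0=S P1=I P2=S  mem[L4]=27
11. P2: load  L4  bus=[-]  L4: P0=S P1=I P2=S  mem[L4]=27
12. P1: store L1 := 56  bus=[BusRdX]  L1: P0=I P1=M P2=I  mem[L1]=70
13. P1: load  L4  bus=[BusRd]  L4: P0=S P1=S P2=S  mem[L4]=27
14. P0: load  L5  bus=[BusRd]  L5: P0=S P1=S P2=I  mem[L5]=90
15. P2: load  L5  bus=[BusRd]  L5: P0=S P1=S P2=S  mem[L5]=90
16. P1: store L0 := 12  bus=[BusRdX]  L0: P0=I P1=M P2=I  mem[L0]=10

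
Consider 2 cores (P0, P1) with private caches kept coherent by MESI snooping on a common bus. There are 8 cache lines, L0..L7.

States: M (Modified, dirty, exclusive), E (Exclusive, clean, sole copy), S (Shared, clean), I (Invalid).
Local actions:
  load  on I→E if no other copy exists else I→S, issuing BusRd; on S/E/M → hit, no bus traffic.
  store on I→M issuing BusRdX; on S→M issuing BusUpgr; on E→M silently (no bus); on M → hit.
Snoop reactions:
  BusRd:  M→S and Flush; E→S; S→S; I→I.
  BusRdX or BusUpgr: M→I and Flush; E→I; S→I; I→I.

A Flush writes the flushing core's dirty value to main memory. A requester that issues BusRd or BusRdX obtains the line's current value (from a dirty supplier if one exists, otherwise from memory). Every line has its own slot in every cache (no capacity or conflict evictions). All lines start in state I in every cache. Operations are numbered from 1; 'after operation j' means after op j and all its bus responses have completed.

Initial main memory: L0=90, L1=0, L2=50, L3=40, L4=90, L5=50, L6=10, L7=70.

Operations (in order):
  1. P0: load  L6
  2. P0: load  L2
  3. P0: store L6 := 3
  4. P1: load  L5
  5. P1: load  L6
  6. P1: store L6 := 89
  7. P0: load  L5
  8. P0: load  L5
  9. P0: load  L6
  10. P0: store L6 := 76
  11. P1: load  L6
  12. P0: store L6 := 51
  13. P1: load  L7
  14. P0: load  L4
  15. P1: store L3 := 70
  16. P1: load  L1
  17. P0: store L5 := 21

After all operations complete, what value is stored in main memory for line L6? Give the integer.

memory[L6] = 76

step 1: P0: load  L6  ⟶  EI  (L6)  txn=BusRd  M[L6]=10
step 2: P0: load  L2  ⟶  EI  (L2)  txn=BusRd  M[L2]=50
step 3: P0: store L6 := 3  ⟶  MI  (L6)  txn=∅  M[L6]=10
step 4: P1: load  L5  ⟶  IE  (L5)  txn=BusRd  M[L5]=50
step 5: P1: load  L6  ⟶  SS  (L6)  txn=BusRd+Flush  M[L6]=3
step 6: P1: store L6 := 89  ⟶  IM  (L6)  txn=BusUpgr  M[L6]=3
step 7: P0: load  L5  ⟶  SS  (L5)  txn=BusRd  M[L5]=50
step 8: P0: load  L5  ⟶  SS  (L5)  txn=∅  M[L5]=50
step 9: P0: load  L6  ⟶  SS  (L6)  txn=BusRd+Flush  M[L6]=89
step 10: P0: store L6 := 76  ⟶  MI  (L6)  txn=BusUpgr  M[L6]=89
step 11: P1: load  L6  ⟶  SS  (L6)  txn=BusRd+Flush  M[L6]=76
step 12: P0: store L6 := 51  ⟶  MI  (L6)  txn=BusUpgr  M[L6]=76
step 13: P1: load  L7  ⟶  IE  (L7)  txn=BusRd  M[L7]=70
step 14: P0: load  L4  ⟶  EI  (L4)  txn=BusRd  M[L4]=90
step 15: P1: store L3 := 70  ⟶  IM  (L3)  txn=BusRdX  M[L3]=40
step 16: P1: load  L1  ⟶  IE  (L1)  txn=BusRd  M[L1]=0
step 17: P0: store L5 := 21  ⟶  MI  (L5)  txn=BusUpgr  M[L5]=50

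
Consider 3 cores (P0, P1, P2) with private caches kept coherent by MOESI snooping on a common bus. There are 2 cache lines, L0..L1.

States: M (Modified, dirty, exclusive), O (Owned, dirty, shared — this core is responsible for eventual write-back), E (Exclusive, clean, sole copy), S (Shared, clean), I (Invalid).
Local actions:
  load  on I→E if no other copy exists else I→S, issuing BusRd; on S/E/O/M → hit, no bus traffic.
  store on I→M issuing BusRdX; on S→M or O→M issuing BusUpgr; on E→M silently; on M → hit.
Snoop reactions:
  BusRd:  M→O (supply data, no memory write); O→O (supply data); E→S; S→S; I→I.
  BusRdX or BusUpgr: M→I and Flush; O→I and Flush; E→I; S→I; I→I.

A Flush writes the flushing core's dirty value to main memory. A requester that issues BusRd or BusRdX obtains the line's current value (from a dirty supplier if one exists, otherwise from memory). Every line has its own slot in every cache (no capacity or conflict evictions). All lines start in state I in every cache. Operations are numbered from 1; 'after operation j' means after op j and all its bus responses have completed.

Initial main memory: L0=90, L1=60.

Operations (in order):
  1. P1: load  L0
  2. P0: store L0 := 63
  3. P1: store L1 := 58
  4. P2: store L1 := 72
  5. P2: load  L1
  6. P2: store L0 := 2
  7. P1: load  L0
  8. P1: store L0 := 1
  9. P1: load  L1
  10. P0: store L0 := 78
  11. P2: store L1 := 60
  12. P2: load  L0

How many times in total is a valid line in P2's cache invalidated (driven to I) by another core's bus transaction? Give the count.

  op1 P1: load  L0 → I/E/I on L0; bus BusRd; mem=90
  op2 P0: store L0 := 63 → M/I/I on L0; bus BusRdX; mem=90
  op3 P1: store L1 := 58 → I/M/I on L1; bus BusRdX; mem=60
  op4 P2: store L1 := 72 → I/I/M on L1; bus BusRdX Flush; mem=58
  op5 P2: load  L1 → I/I/M on L1; bus (none); mem=58
  op6 P2: store L0 := 2 → I/I/M on L0; bus BusRdX Flush; mem=63
  op7 P1: load  L0 → I/S/O on L0; bus BusRd; mem=63
  op8 P1: store L0 := 1 → I/M/I on L0; bus BusUpgr Flush; mem=2
  op9 P1: load  L1 → I/S/O on L1; bus BusRd; mem=58
  op10 P0: store L0 := 78 → M/I/I on L0; bus BusRdX Flush; mem=1
  op11 P2: store L1 := 60 → I/I/M on L1; bus BusUpgr; mem=58
  op12 P2: load  L0 → O/I/S on L0; bus BusRd; mem=1

invalidations = 1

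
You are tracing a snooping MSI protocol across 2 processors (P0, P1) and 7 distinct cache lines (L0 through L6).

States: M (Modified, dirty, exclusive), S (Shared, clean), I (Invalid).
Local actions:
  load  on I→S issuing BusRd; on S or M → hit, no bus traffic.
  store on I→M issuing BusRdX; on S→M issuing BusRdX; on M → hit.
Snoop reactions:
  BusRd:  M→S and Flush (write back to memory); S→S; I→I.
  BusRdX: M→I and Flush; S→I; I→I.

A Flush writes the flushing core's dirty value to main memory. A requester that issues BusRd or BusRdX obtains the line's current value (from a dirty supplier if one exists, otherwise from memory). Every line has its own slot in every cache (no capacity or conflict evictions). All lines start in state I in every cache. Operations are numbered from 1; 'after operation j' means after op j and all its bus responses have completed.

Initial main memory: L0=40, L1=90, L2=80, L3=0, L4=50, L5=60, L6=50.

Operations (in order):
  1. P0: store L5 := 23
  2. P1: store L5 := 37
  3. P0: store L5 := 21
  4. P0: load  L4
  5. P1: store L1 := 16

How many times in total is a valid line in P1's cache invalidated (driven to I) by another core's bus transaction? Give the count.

step 1: P0: store L5 := 23  ⟶  MI  (L5)  txn=BusRdX  M[L5]=60
step 2: P1: store L5 := 37  ⟶  IM  (L5)  txn=BusRdX+Flush  M[L5]=23
step 3: P0: store L5 := 21  ⟶  MI  (L5)  txn=BusRdX+Flush  M[L5]=37
step 4: P0: load  L4  ⟶  SI  (L4)  txn=BusRd  M[L4]=50
step 5: P1: store L1 := 16  ⟶  IM  (L1)  txn=BusRdX  M[L1]=90

invalidations = 1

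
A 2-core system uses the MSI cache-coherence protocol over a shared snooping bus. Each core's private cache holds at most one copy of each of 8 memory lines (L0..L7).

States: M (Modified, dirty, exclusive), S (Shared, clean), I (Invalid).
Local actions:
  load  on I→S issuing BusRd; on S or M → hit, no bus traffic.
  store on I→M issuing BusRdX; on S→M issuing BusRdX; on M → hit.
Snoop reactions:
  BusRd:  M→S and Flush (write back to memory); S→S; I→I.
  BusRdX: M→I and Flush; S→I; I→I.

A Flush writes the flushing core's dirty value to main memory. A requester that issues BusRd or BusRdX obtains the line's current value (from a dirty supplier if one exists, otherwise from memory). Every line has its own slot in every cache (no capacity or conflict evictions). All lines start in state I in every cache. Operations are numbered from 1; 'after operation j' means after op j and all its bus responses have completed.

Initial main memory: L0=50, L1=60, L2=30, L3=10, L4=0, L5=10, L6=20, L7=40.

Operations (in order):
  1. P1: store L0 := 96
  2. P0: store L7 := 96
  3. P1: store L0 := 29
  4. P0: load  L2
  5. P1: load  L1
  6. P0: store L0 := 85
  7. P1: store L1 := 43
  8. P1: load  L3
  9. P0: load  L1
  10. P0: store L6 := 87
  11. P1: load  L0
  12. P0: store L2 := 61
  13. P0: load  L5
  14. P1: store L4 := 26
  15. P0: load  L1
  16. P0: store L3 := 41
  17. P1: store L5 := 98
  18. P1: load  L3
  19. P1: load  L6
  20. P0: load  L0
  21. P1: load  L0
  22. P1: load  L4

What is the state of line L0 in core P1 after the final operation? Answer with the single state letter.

step 1: P1: store L0 := 96  ⟶  IM  (L0)  txn=BusRdX  M[L0]=50
step 2: P0: store L7 := 96  ⟶  MI  (L7)  txn=BusRdX  M[L7]=40
step 3: P1: store L0 := 29  ⟶  IM  (L0)  txn=∅  M[L0]=50
step 4: P0: load  L2  ⟶  SI  (L2)  txn=BusRd  M[L2]=30
step 5: P1: load  L1  ⟶  IS  (L1)  txn=BusRd  M[L1]=60
step 6: P0: store L0 := 85  ⟶  MI  (L0)  txn=BusRdX+Flush  M[L0]=29
step 7: P1: store L1 := 43  ⟶  IM  (L1)  txn=BusRdX  M[L1]=60
step 8: P1: load  L3  ⟶  IS  (L3)  txn=BusRd  M[L3]=10
step 9: P0: load  L1  ⟶  SS  (L1)  txn=BusRd+Flush  M[L1]=43
step 10: P0: store L6 := 87  ⟶  MI  (L6)  txn=BusRdX  M[L6]=20
step 11: P1: load  L0  ⟶  SS  (L0)  txn=BusRd+Flush  M[L0]=85
step 12: P0: store L2 := 61  ⟶  MI  (L2)  txn=BusRdX  M[L2]=30
step 13: P0: load  L5  ⟶  SI  (L5)  txn=BusRd  M[L5]=10
step 14: P1: store L4 := 26  ⟶  IM  (L4)  txn=BusRdX  M[L4]=0
step 15: P0: load  L1  ⟶  SS  (L1)  txn=∅  M[L1]=43
step 16: P0: store L3 := 41  ⟶  MI  (L3)  txn=BusRdX  M[L3]=10
step 17: P1: store L5 := 98  ⟶  IM  (L5)  txn=BusRdX  M[L5]=10
step 18: P1: load  L3  ⟶  SS  (L3)  txn=BusRd+Flush  M[L3]=41
step 19: P1: load  L6  ⟶  SS  (L6)  txn=BusRd+Flush  M[L6]=87
step 20: P0: load  L0  ⟶  SS  (L0)  txn=∅  M[L0]=85
step 21: P1: load  L0  ⟶  SS  (L0)  txn=∅  M[L0]=85
step 22: P1: load  L4  ⟶  IM  (L4)  txn=∅  M[L4]=0

state = S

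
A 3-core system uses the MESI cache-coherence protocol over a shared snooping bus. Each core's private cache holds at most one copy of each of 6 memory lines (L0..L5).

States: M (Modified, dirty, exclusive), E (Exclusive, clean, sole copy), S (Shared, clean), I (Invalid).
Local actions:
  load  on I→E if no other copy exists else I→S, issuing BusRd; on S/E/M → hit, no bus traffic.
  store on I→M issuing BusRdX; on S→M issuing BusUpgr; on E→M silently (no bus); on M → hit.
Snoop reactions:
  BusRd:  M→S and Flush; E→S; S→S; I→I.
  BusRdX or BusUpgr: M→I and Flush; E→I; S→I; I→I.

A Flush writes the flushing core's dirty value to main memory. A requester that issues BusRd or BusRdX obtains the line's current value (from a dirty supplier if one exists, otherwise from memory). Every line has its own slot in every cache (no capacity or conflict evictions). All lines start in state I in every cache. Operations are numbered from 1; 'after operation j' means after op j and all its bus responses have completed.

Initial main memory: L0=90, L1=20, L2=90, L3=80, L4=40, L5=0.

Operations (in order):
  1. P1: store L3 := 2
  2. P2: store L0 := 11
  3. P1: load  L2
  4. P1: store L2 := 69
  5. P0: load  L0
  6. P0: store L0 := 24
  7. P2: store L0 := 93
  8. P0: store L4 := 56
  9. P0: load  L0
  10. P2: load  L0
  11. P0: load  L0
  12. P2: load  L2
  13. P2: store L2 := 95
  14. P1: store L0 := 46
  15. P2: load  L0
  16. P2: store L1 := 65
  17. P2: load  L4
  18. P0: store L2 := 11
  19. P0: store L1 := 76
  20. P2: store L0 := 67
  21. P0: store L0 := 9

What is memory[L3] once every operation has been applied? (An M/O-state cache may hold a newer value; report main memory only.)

memory[L3] = 80

  op1 P1: store L3 := 2 → I/M/I on L3; bus BusRdX; mem=80
  op2 P2: store L0 := 11 → I/I/M on L0; bus BusRdX; mem=90
  op3 P1: load  L2 → I/E/I on L2; bus BusRd; mem=90
  op4 P1: store L2 := 69 → I/M/I on L2; bus (none); mem=90
  op5 P0: load  L0 → S/I/S on L0; bus BusRd Flush; mem=11
  op6 P0: store L0 := 24 → M/I/I on L0; bus BusUpgr; mem=11
  op7 P2: store L0 := 93 → I/I/M on L0; bus BusRdX Flush; mem=24
  op8 P0: store L4 := 56 → M/I/I on L4; bus BusRdX; mem=40
  op9 P0: load  L0 → S/I/S on L0; bus BusRd Flush; mem=93
  op10 P2: load  L0 → S/I/S on L0; bus (none); mem=93
  op11 P0: load  L0 → S/I/S on L0; bus (none); mem=93
  op12 P2: load  L2 → I/S/S on L2; bus BusRd Flush; mem=69
  op13 P2: store L2 := 95 → I/I/M on L2; bus BusUpgr; mem=69
  op14 P1: store L0 := 46 → I/M/I on L0; bus BusRdX; mem=93
  op15 P2: load  L0 → I/S/S on L0; bus BusRd Flush; mem=46
  op16 P2: store L1 := 65 → I/I/M on L1; bus BusRdX; mem=20
  op17 P2: load  L4 → S/I/S on L4; bus BusRd Flush; mem=56
  op18 P0: store L2 := 11 → M/I/I on L2; bus BusRdX Flush; mem=95
  op19 P0: store L1 := 76 → M/I/I on L1; bus BusRdX Flush; mem=65
  op20 P2: store L0 := 67 → I/I/M on L0; bus BusUpgr; mem=46
  op21 P0: store L0 := 9 → M/I/I on L0; bus BusRdX Flush; mem=67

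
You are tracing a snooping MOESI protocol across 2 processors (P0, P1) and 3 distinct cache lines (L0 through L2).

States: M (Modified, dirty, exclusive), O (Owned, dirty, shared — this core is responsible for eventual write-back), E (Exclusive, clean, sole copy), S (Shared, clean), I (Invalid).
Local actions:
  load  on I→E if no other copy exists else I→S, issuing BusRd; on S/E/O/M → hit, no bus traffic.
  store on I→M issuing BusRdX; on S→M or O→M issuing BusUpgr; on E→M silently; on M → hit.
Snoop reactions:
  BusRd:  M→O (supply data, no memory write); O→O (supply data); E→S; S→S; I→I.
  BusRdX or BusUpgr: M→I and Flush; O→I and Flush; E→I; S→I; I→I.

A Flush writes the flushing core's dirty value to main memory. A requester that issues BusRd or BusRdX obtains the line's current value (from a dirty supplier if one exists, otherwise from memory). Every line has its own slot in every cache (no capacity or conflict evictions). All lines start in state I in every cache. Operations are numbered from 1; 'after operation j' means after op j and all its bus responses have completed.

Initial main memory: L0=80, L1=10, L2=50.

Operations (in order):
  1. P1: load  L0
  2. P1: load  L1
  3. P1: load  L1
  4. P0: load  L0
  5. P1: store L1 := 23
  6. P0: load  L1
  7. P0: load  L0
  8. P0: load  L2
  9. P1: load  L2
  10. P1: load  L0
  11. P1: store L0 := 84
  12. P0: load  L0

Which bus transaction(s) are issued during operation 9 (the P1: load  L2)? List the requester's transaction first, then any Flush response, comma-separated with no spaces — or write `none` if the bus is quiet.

step 1: P1: load  L0  ⟶  IE  (L0)  txn=BusRd  M[L0]=80
step 2: P1: load  L1  ⟶  IE  (L1)  txn=BusRd  M[L1]=10
step 3: P1: load  L1  ⟶  IE  (L1)  txn=∅  M[L1]=10
step 4: P0: load  L0  ⟶  SS  (L0)  txn=BusRd  M[L0]=80
step 5: P1: store L1 := 23  ⟶  IM  (L1)  txn=∅  M[L1]=10
step 6: P0: load  L1  ⟶  SO  (L1)  txn=BusRd  M[L1]=10
step 7: P0: load  L0  ⟶  SS  (L0)  txn=∅  M[L0]=80
step 8: P0: load  L2  ⟶  EI  (L2)  txn=BusRd  M[L2]=50
step 9: P1: load  L2  ⟶  SS  (L2)  txn=BusRd  M[L2]=50
step 10: P1: load  L0  ⟶  SS  (L0)  txn=∅  M[L0]=80
step 11: P1: store L0 := 84  ⟶  IM  (L0)  txn=BusUpgr  M[L0]=80
step 12: P0: load  L0  ⟶  SO  (L0)  txn=BusRd  M[L0]=80

bus = BusRd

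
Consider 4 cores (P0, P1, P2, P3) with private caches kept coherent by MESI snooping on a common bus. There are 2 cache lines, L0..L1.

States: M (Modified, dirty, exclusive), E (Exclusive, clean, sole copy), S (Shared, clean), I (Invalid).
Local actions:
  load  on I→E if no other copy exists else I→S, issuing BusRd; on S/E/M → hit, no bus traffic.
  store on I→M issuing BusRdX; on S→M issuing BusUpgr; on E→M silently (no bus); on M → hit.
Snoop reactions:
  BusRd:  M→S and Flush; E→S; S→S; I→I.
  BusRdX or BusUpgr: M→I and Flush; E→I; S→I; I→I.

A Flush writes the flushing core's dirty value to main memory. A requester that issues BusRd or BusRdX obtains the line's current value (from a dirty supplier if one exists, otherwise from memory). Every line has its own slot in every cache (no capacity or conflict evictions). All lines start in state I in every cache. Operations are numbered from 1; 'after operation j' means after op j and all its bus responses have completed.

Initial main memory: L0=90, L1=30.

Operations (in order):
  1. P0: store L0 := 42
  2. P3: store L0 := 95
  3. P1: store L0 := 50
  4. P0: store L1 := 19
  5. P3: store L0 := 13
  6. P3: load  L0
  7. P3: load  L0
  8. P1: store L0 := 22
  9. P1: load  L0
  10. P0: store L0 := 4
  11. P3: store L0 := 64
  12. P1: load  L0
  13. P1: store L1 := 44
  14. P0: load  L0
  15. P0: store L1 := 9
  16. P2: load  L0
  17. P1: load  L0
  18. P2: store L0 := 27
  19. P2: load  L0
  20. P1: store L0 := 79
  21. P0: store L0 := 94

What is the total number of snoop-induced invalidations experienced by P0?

[1] P0: store L0 := 42 | P0:M(42), P1:I, P2:I, P3:I | bus: BusRdX
[2] P3: store L0 := 95 | P0:I, P1:I, P2:I, P3:M(95) | bus: BusRdX,Flush
[3] P1: store L0 := 50 | P0:I, P1:M(50), P2:I, P3:I | bus: BusRdX,Flush
[4] P0: store L1 := 19 | P0:M(19), P1:I, P2:I, P3:I | bus: BusRdX
[5] P3: store L0 := 13 | P0:I, P1:I, P2:I, P3:M(13) | bus: BusRdX,Flush
[6] P3: load  L0 | P0:I, P1:I, P2:I, P3:M(13) | bus: none
[7] P3: load  L0 | P0:I, P1:I, P2:I, P3:M(13) | bus: none
[8] P1: store L0 := 22 | P0:I, P1:M(22), P2:I, P3:I | bus: BusRdX,Flush
[9] P1: load  L0 | P0:I, P1:M(22), P2:I, P3:I | bus: none
[10] P0: store L0 := 4 | P0:M(4), P1:I, P2:I, P3:I | bus: BusRdX,Flush
[11] P3: store L0 := 64 | P0:I, P1:I, P2:I, P3:M(64) | bus: BusRdX,Flush
[12] P1: load  L0 | P0:I, P1:S(64), P2:I, P3:S(64) | bus: BusRd,Flush
[13] P1: store L1 := 44 | P0:I, P1:M(44), P2:I, P3:I | bus: BusRdX,Flush
[14] P0: load  L0 | P0:S(64), P1:S(64), P2:I, P3:S(64) | bus: BusRd
[15] P0: store L1 := 9 | P0:M(9), P1:I, P2:I, P3:I | bus: BusRdX,Flush
[16] P2: load  L0 | P0:S(64), P1:S(64), P2:S(64), P3:S(64) | bus: BusRd
[17] P1: load  L0 | P0:S(64), P1:S(64), P2:S(64), P3:S(64) | bus: none
[18] P2: store L0 := 27 | P0:I, P1:I, P2:M(27), P3:I | bus: BusUpgr
[19] P2: load  L0 | P0:I, P1:I, P2:M(27), P3:I | bus: none
[20] P1: store L0 := 79 | P0:I, P1:M(79), P2:I, P3:I | bus: BusRdX,Flush
[21] P0: store L0 := 94 | P0:M(94), P1:I, P2:I, P3:I | bus: BusRdX,Flush

invalidations = 4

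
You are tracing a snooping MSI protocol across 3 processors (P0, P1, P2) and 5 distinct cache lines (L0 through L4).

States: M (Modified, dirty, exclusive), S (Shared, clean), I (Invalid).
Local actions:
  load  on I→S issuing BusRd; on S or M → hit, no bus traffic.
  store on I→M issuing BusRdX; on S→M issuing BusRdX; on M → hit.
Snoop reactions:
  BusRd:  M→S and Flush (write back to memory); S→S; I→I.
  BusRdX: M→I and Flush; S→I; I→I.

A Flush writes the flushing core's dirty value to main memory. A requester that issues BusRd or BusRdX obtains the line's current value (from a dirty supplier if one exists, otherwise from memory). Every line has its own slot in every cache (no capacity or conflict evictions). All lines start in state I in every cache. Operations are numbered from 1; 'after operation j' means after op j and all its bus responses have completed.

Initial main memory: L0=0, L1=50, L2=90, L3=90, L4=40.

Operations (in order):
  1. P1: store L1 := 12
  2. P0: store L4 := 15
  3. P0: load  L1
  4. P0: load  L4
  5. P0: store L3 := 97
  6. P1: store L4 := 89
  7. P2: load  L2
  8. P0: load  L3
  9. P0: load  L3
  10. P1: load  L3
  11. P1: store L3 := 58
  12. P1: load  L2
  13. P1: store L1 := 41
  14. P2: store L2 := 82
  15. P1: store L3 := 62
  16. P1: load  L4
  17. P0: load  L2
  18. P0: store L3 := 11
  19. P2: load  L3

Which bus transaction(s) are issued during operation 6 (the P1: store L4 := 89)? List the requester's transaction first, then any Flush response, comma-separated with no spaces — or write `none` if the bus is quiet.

[1] P1: store L1 := 12 | P0:I, P1:M(12), P2:I | bus: BusRdX
[2] P0: store L4 := 15 | P0:M(15), P1:I, P2:I | bus: BusRdX
[3] P0: load  L1 | P0:S(12), P1:S(12), P2:I | bus: BusRd,Flush
[4] P0: load  L4 | P0:M(15), P1:I, P2:I | bus: none
[5] P0: store L3 := 97 | P0:M(97), P1:I, P2:I | bus: BusRdX
[6] P1: store L4 := 89 | P0:I, P1:M(89), P2:I | bus: BusRdX,Flush
[7] P2: load  L2 | P0:I, P1:I, P2:S(90) | bus: BusRd
[8] P0: load  L3 | P0:M(97), P1:I, P2:I | bus: none
[9] P0: load  L3 | P0:M(97), P1:I, P2:I | bus: none
[10] P1: load  L3 | P0:S(97), P1:S(97), P2:I | bus: BusRd,Flush
[11] P1: store L3 := 58 | P0:I, P1:M(58), P2:I | bus: BusRdX
[12] P1: load  L2 | P0:I, P1:S(90), P2:S(90) | bus: BusRd
[13] P1: store L1 := 41 | P0:I, P1:M(41), P2:I | bus: BusRdX
[14] P2: store L2 := 82 | P0:I, P1:I, P2:M(82) | bus: BusRdX
[15] P1: store L3 := 62 | P0:I, P1:M(62), P2:I | bus: none
[16] P1: load  L4 | P0:I, P1:M(89), P2:I | bus: none
[17] P0: load  L2 | P0:S(82), P1:I, P2:S(82) | bus: BusRd,Flush
[18] P0: store L3 := 11 | P0:M(11), P1:I, P2:I | bus: BusRdX,Flush
[19] P2: load  L3 | P0:S(11), P1:I, P2:S(11) | bus: BusRd,Flush

bus = BusRdX,Flush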